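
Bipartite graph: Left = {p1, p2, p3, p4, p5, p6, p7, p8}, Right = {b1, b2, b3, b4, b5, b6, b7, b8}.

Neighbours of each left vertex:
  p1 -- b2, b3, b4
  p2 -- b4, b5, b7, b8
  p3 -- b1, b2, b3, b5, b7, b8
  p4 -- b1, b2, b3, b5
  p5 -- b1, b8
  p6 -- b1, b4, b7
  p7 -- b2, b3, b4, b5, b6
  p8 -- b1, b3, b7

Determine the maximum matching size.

One maximum matching: p1–b4, p2–b5, p3–b1, p4–b2, p5–b8, p6–b7, p7–b6, p8–b3.
All 8 left vertices are matched, so no larger matching exists.

8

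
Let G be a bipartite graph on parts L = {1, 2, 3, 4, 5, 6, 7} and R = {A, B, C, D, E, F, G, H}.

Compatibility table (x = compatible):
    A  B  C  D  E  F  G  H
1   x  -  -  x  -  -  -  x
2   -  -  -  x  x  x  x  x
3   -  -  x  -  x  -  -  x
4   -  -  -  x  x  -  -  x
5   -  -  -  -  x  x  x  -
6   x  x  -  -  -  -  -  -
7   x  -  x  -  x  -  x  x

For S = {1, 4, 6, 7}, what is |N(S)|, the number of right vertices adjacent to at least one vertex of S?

7

The union of neighbours of {1, 4, 6, 7} is {A, B, C, D, E, G, H}, which has 7 elements.
Since |N(S)| = 7 ≥ |S| = 4, Hall's condition holds for this subset.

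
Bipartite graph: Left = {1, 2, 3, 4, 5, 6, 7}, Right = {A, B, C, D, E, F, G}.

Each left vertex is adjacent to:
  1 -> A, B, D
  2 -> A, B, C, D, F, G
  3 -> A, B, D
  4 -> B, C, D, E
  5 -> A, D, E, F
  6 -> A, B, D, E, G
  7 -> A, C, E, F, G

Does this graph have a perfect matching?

One maximum matching: 1-B, 2-F, 3-D, 4-C, 5-E, 6-A, 7-G.
All 7 left vertices are covered.

Yes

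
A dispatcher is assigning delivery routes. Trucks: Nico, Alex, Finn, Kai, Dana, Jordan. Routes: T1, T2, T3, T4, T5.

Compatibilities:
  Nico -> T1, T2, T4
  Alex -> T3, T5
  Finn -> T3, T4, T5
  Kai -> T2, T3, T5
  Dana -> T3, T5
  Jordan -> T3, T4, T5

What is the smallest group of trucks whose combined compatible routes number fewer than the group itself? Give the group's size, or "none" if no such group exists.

Take S = {Alex, Finn, Dana, Jordan}. Its neighbourhood is {T3, T4, T5}, so |N(S)| = 3 < |S| = 4.
Every subset of size less than 4 has at least as many neighbours as members, so 4 is the minimum.

4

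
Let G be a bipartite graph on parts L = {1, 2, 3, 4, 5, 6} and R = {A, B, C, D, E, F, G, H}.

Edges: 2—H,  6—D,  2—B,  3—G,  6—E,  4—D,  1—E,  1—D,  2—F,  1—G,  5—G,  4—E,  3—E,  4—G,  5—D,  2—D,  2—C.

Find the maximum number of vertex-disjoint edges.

4

One maximum matching: 1→D, 2→H, 3→G, 4→E.
The set {1, 3, 4, 5, 6} has only 3 neighbours ({D, E, G}), so by Hall's theorem at most 4 of the 6 left vertices can be matched.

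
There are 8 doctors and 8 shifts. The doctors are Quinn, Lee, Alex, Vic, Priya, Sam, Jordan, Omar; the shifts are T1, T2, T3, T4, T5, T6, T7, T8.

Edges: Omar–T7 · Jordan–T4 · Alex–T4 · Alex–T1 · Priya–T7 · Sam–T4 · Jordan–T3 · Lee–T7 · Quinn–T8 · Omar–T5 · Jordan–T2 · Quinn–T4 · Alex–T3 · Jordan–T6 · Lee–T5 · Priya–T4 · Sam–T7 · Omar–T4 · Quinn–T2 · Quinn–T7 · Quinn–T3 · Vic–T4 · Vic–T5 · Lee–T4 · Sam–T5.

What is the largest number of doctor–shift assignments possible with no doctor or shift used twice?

One maximum matching: Quinn-T3, Lee-T5, Alex-T1, Vic-T4, Priya-T7, Jordan-T6.
The set {Lee, Vic, Priya, Sam, Omar} has only 3 neighbours ({T4, T5, T7}), so by Hall's theorem at most 6 of the 8 doctors can be matched.

6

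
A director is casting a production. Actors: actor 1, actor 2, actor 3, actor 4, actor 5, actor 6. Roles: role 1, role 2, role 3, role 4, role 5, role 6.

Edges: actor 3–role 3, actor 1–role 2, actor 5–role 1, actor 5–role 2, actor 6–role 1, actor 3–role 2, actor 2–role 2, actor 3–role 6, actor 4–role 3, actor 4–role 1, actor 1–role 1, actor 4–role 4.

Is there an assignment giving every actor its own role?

The set {actor 1, actor 2, actor 5, actor 6} has only 2 neighbours ({role 1, role 2}), so by Hall's theorem at most 4 of the 6 actors can be matched.
Hence no matching covers every actor.

No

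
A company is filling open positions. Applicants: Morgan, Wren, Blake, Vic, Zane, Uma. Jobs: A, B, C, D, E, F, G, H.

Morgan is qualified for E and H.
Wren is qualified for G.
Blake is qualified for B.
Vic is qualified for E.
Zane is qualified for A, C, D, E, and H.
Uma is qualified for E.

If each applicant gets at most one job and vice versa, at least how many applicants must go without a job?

1

One maximum matching: Morgan–H, Wren–G, Blake–B, Vic–E, Zane–A.
The set {Vic, Uma} has only 1 neighbour ({E}), so by Hall's theorem at most 5 of the 6 applicants can be matched.
That matches 5 of the 6, leaving 1 unmatched; no matching can do better.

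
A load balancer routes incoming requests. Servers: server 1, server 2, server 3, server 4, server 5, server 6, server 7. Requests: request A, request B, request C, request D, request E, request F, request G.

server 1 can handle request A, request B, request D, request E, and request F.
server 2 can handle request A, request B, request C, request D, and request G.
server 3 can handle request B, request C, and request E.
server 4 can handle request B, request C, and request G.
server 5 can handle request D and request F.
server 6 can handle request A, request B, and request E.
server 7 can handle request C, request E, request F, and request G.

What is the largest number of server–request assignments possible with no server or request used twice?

7

One maximum matching: server 1-request E, server 2-request G, server 3-request C, server 4-request B, server 5-request D, server 6-request A, server 7-request F.
All 7 servers are matched, so no larger matching exists.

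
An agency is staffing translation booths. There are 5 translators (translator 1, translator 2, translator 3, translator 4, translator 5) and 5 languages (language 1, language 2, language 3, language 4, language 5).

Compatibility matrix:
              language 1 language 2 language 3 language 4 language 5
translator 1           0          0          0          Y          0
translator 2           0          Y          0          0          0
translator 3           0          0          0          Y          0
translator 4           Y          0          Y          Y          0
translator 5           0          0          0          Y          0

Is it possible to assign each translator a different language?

No

The set {translator 1, translator 3, translator 5} has only 1 neighbour ({language 4}), so by Hall's theorem at most 3 of the 5 translators can be matched.
Hence no matching covers every translator.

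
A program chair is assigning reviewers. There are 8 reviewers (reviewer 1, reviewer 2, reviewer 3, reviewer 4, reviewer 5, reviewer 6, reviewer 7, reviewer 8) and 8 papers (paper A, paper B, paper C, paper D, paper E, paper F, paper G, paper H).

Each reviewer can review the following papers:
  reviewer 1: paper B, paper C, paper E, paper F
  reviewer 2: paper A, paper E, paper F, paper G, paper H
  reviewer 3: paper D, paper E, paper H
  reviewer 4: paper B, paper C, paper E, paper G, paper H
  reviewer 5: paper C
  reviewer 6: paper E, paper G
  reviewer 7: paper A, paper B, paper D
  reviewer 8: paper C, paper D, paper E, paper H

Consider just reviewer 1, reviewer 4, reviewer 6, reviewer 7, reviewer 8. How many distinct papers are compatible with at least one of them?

8

The union of neighbours of {reviewer 1, reviewer 4, reviewer 6, reviewer 7, reviewer 8} is {paper A, paper B, paper C, paper D, paper E, paper F, paper G, paper H}, which has 8 elements.
Since |N(S)| = 8 ≥ |S| = 5, Hall's condition holds for this subset.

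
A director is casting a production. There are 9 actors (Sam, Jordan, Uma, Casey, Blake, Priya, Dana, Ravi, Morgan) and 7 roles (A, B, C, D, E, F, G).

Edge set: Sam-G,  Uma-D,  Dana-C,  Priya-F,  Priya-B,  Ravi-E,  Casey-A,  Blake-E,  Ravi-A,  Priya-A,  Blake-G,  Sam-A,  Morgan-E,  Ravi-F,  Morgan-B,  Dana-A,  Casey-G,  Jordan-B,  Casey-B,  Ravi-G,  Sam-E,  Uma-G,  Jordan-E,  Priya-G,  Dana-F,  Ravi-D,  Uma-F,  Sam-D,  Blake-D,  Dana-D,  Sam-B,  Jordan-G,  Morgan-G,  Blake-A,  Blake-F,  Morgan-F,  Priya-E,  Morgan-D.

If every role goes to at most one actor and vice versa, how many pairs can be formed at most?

One maximum matching: Sam→D, Jordan→E, Uma→F, Casey→B, Blake→A, Priya→G, Dana→C.
The set {Sam, Jordan, Uma, Casey, Blake, Priya, Ravi, Morgan} has only 6 neighbours ({A, B, D, E, F, G}), so by Hall's theorem at most 7 of the 9 actors can be matched.

7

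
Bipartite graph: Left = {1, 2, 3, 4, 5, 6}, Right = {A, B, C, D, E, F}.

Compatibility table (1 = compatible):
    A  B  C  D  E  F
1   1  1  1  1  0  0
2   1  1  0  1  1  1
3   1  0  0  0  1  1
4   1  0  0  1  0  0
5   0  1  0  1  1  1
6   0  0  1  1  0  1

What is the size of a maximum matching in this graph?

A valid assignment of size 6: 1-C, 2-A, 3-E, 4-D, 5-B, 6-F.
This saturates every left vertex, so 6 is the maximum.

6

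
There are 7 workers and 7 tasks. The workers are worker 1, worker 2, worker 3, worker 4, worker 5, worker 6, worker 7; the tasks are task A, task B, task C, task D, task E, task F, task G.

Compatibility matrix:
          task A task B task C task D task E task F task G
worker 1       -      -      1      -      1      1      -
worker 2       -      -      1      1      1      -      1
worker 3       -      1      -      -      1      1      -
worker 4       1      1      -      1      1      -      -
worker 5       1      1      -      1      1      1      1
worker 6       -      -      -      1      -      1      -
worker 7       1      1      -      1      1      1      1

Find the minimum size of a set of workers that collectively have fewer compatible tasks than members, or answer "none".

none

A matching saturating every worker exists, for instance worker 1→task C, worker 2→task D, worker 3→task B, worker 4→task E, worker 5→task G, worker 6→task F, worker 7→task A.
By Hall's marriage theorem, this means |N(S)| ≥ |S| for every subset S, so no violating subset exists.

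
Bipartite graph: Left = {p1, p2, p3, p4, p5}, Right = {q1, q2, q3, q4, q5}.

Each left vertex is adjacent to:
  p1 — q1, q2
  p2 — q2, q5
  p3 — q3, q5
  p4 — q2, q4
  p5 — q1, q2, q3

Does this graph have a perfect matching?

Yes

A valid assignment of size 5: p1-q1, p2-q5, p3-q3, p4-q4, p5-q2.
All 5 left vertices are covered.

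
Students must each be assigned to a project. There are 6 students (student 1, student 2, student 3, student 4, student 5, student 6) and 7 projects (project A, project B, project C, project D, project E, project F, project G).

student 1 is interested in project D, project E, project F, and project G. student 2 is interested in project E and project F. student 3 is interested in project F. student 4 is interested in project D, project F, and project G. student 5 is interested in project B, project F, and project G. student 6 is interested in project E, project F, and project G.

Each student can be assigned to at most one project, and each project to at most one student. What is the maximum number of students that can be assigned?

A valid assignment of size 5: student 1-project D, student 2-project E, student 3-project F, student 4-project G, student 5-project B.
The set {student 1, student 2, student 3, student 4, student 6} has only 4 neighbours ({project D, project E, project F, project G}), so by Hall's theorem at most 5 of the 6 students can be matched.

5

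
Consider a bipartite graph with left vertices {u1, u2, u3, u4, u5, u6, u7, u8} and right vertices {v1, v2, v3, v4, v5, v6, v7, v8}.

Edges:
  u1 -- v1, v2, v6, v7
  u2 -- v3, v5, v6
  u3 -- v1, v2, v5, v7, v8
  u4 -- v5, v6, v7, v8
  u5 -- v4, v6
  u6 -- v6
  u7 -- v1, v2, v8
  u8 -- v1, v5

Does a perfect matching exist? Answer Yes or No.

Yes

For example, pair u1-v7, u2-v3, u3-v2, u4-v5, u5-v4, u6-v6, u7-v8, u8-v1.
Every left vertex is matched, so this is a perfect matching.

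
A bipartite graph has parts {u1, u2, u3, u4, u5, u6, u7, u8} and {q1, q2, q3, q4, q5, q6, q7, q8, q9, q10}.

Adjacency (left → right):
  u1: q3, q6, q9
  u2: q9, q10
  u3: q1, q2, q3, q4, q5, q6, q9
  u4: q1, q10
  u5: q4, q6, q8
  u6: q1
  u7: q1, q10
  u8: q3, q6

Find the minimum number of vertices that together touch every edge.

A maximum matching has 7 edges (e.g. u1–q3, u2–q9, u3–q4, u4–q10, u5–q8, u6–q1, u8–q6).
By König's theorem the minimum vertex cover has the same size. One such cover is {u1, u2, u3, u5, u8, q1, q10}.

7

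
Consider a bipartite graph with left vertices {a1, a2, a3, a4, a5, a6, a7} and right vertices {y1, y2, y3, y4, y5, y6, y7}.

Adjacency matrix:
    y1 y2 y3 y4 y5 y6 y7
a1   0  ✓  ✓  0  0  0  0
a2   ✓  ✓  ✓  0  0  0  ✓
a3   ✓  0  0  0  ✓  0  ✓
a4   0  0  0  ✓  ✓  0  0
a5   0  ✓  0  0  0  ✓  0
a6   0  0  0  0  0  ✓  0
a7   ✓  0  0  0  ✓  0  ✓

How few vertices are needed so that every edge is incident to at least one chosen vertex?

{a1, a2, a3, a4, a5, a6, a7} is a vertex cover of size 7: every edge has an endpoint in this set.
No smaller cover exists because a1–y3, a2–y7, a3–y5, a4–y4, a5–y2, a6–y6, a7–y1 is a matching of size 7, and a cover must include an endpoint of each of these disjoint edges (König's theorem).

7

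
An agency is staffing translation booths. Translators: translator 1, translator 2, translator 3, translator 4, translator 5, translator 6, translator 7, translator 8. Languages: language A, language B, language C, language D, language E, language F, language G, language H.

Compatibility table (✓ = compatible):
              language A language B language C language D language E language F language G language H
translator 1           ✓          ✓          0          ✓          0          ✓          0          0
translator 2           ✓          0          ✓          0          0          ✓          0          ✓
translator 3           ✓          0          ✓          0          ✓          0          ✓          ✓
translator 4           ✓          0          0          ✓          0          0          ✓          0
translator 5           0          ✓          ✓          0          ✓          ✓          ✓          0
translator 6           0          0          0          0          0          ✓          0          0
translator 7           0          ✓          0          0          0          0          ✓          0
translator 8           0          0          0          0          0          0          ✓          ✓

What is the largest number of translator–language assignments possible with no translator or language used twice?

A valid assignment of size 8: translator 1-language D, translator 2-language H, translator 3-language E, translator 4-language A, translator 5-language C, translator 6-language F, translator 7-language B, translator 8-language G.
This saturates every translator, so 8 is the maximum.

8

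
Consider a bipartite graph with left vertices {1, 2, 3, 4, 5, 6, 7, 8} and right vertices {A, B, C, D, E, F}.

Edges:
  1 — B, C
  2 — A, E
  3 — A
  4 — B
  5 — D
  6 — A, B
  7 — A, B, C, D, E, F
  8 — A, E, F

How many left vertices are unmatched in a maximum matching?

2

A valid assignment of size 6: 1→C, 2→E, 3→A, 4→B, 5→D, 7→F.
The set {1, 2, 3, 4, 5, 6, 7, 8} has only 6 neighbours ({A, B, C, D, E, F}), so by Hall's theorem at most 6 of the 8 left vertices can be matched.
That matches 6 of the 8, leaving 2 unmatched; no matching can do better.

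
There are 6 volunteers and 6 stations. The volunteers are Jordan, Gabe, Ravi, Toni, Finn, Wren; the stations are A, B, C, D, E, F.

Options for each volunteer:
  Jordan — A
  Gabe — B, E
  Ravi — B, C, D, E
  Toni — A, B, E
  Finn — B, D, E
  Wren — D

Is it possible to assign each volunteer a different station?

The set {Jordan, Gabe, Toni, Finn, Wren} has only 4 neighbours ({A, B, D, E}), so by Hall's theorem at most 5 of the 6 volunteers can be matched.
Hence no matching covers every volunteer.

No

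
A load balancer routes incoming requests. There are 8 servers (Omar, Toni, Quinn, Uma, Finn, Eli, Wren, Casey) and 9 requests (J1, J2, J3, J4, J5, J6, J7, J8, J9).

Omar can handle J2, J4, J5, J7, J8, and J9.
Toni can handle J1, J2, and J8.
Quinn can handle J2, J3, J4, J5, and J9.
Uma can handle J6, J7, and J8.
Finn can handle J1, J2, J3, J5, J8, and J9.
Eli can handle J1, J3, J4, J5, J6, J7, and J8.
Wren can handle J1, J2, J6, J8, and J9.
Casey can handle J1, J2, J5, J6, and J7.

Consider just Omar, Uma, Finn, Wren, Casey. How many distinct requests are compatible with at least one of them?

The union of neighbours of {Omar, Uma, Finn, Wren, Casey} is {J1, J2, J3, J4, J5, J6, J7, J8, J9}, which has 9 elements.
Since |N(S)| = 9 ≥ |S| = 5, Hall's condition holds for this subset.

9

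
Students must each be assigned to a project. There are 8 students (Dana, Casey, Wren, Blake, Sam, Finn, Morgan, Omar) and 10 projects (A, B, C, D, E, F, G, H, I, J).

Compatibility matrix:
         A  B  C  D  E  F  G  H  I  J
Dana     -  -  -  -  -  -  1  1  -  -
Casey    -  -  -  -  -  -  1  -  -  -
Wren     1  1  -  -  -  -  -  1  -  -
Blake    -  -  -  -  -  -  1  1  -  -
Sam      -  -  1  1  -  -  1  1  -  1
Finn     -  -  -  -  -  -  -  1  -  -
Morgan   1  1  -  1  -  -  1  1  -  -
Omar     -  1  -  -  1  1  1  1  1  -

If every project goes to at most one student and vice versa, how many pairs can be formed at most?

For example, pair Dana–H, Casey–G, Wren–B, Sam–J, Morgan–A, Omar–E.
The set {Dana, Casey, Blake, Finn} has only 2 neighbours ({G, H}), so by Hall's theorem at most 6 of the 8 students can be matched.

6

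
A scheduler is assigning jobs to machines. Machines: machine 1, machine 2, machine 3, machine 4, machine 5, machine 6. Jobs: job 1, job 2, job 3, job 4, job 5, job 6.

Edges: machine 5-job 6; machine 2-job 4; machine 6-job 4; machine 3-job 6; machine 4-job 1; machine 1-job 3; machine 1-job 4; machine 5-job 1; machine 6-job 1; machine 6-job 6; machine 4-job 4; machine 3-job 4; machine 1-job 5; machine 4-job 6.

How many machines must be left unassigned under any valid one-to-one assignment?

One maximum matching: machine 1-job 3, machine 2-job 4, machine 3-job 6, machine 4-job 1.
The set {machine 2, machine 3, machine 4, machine 5, machine 6} has only 3 neighbours ({job 1, job 4, job 6}), so by Hall's theorem at most 4 of the 6 machines can be matched.
That matches 4 of the 6, leaving 2 unmatched; no matching can do better.

2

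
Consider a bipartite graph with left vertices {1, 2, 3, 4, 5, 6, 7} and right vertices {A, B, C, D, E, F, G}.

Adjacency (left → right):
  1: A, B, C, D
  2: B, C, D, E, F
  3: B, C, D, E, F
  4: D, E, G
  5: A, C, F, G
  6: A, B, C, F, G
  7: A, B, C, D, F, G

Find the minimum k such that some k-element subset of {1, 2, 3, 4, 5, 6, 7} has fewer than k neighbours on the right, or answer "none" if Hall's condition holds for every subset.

A matching saturating every left vertex exists, for instance 1→C, 2→E, 3→B, 4→D, 5→F, 6→A, 7→G.
By Hall's marriage theorem, this means |N(S)| ≥ |S| for every subset S, so no violating subset exists.

none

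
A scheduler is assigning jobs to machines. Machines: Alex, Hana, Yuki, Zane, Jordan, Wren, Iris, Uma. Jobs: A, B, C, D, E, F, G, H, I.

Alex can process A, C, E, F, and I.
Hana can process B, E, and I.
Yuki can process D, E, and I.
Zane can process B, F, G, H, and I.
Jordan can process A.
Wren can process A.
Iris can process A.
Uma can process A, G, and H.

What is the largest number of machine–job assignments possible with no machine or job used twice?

For example, pair Alex→E, Hana→B, Yuki→D, Zane→H, Jordan→A, Uma→G.
The set {Jordan, Wren, Iris} has only 1 neighbour ({A}), so by Hall's theorem at most 6 of the 8 machines can be matched.

6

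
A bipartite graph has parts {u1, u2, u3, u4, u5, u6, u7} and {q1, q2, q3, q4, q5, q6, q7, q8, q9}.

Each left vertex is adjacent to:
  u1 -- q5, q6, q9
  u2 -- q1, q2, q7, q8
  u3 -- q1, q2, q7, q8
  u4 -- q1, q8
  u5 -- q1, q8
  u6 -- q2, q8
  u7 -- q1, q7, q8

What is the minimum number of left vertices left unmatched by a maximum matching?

2

One maximum matching: u1–q5, u2–q7, u3–q2, u4–q1, u5–q8.
The set {u2, u3, u4, u5, u6, u7} has only 4 neighbours ({q1, q2, q7, q8}), so by Hall's theorem at most 5 of the 7 left vertices can be matched.
That matches 5 of the 7, leaving 2 unmatched; no matching can do better.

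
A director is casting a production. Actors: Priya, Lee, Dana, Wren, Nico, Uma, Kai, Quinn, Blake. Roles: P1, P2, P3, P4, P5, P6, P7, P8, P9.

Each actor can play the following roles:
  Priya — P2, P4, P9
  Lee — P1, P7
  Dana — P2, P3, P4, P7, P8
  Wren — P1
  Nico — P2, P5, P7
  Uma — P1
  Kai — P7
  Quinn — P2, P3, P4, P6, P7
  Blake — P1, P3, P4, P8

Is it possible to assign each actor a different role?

The set {Lee, Wren, Uma, Kai} has only 2 neighbours ({P1, P7}), so by Hall's theorem at most 7 of the 9 actors can be matched.
Hence no matching covers every actor.

No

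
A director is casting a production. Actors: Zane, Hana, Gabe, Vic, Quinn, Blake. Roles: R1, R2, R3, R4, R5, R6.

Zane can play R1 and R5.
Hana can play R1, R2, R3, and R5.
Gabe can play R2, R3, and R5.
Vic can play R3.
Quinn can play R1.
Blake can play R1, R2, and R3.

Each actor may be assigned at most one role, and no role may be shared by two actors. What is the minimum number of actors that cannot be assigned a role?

2

One maximum matching: Zane→R1, Hana→R2, Gabe→R5, Vic→R3.
The set {Zane, Hana, Gabe, Vic, Quinn, Blake} has only 4 neighbours ({R1, R2, R3, R5}), so by Hall's theorem at most 4 of the 6 actors can be matched.
That matches 4 of the 6, leaving 2 unmatched; no matching can do better.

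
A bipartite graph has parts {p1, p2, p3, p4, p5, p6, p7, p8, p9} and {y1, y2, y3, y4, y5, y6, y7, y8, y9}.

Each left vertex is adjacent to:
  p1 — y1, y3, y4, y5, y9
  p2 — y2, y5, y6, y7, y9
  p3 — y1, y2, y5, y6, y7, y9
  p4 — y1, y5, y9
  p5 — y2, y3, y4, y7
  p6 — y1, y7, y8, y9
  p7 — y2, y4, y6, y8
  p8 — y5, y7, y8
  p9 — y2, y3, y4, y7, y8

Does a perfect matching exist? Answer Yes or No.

Yes

A valid assignment of size 9: p1–y3, p2–y9, p3–y6, p4–y5, p5–y2, p6–y1, p7–y4, p8–y8, p9–y7.
All 9 left vertices are covered.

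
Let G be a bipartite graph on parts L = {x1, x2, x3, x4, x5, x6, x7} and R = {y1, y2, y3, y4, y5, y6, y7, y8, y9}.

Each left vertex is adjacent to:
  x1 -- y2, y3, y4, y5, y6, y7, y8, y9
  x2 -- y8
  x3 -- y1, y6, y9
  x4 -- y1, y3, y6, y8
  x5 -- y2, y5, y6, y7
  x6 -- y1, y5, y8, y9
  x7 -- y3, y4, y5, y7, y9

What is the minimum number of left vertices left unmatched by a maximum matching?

0

For example, pair x1→y6, x2→y8, x3→y1, x4→y3, x5→y2, x6→y5, x7→y7.
All 7 left vertices are matched, so no larger matching exists.
That matches 7 of the 7, leaving 0 unmatched; no matching can do better.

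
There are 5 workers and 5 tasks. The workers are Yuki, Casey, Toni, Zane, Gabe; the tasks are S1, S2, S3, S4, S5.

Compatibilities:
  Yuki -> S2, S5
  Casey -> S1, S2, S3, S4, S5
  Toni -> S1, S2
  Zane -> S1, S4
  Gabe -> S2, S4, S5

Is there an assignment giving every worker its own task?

For example, pair Yuki→S5, Casey→S3, Toni→S1, Zane→S4, Gabe→S2.
Every worker is matched, so this is a perfect matching.

Yes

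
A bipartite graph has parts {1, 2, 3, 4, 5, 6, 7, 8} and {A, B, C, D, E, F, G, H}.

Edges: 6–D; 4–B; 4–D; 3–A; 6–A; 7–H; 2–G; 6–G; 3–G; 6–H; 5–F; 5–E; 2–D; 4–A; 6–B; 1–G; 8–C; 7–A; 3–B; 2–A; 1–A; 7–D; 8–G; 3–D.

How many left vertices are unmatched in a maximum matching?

For example, pair 1→A, 2→D, 3→G, 4→B, 5→E, 6→H, 8→C.
The set {1, 2, 3, 4, 6, 7} has only 5 neighbours ({A, B, D, G, H}), so by Hall's theorem at most 7 of the 8 left vertices can be matched.
That matches 7 of the 8, leaving 1 unmatched; no matching can do better.

1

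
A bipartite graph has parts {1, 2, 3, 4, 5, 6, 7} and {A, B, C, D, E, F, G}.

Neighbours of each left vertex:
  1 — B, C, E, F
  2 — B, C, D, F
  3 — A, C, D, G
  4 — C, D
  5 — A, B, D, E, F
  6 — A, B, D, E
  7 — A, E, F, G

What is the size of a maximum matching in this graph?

7

One maximum matching: 1–B, 2–F, 3–G, 4–C, 5–A, 6–D, 7–E.
This saturates every left vertex, so 7 is the maximum.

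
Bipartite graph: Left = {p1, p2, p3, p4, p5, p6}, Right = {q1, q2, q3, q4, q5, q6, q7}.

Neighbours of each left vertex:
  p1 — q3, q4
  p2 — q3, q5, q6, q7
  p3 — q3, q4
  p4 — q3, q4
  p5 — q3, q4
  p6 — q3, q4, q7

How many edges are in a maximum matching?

For example, pair p1-q3, p2-q6, p3-q4, p6-q7.
The set {p1, p3, p4, p5} has only 2 neighbours ({q3, q4}), so by Hall's theorem at most 4 of the 6 left vertices can be matched.

4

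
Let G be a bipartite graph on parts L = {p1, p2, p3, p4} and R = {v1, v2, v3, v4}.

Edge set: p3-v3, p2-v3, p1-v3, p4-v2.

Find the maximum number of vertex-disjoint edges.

One maximum matching: p1-v3, p4-v2.
The set {p1, p2, p3} has only 1 neighbour ({v3}), so by Hall's theorem at most 2 of the 4 left vertices can be matched.

2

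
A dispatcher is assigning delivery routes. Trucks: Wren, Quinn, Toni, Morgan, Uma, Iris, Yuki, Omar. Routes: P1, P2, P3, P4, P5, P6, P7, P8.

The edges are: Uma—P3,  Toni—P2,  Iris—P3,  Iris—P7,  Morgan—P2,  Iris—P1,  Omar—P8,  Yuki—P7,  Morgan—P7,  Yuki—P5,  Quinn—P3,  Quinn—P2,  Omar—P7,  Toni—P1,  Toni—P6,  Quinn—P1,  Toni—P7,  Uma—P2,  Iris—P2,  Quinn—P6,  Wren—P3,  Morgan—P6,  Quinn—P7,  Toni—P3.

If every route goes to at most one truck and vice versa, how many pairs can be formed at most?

7

A valid assignment of size 7: Wren→P3, Quinn→P1, Toni→P7, Morgan→P6, Uma→P2, Yuki→P5, Omar→P8.
The set {Wren, Quinn, Toni, Morgan, Uma, Iris} has only 5 neighbours ({P1, P2, P3, P6, P7}), so by Hall's theorem at most 7 of the 8 trucks can be matched.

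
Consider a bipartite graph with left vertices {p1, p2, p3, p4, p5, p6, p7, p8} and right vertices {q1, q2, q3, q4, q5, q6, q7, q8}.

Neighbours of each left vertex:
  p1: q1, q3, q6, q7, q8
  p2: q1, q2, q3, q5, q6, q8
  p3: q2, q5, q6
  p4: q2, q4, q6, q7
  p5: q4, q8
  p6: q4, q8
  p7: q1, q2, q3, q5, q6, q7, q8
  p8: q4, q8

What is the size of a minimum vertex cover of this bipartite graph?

7

A maximum matching has 7 edges (e.g. p1–q7, p2–q1, p3–q5, p4–q2, p5–q4, p6–q8, p7–q6).
By König's theorem the minimum vertex cover has the same size. One such cover is {p1, p2, p3, p4, p7, q4, q8}.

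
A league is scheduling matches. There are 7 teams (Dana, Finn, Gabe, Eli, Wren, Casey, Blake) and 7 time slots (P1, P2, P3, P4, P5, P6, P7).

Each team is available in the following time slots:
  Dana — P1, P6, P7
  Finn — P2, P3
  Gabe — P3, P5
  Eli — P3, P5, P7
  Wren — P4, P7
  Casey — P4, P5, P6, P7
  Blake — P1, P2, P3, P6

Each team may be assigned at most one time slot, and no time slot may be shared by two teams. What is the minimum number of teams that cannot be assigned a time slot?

0

A valid assignment of size 7: Dana→P7, Finn→P2, Gabe→P3, Eli→P5, Wren→P4, Casey→P6, Blake→P1.
All 7 teams are matched, so no larger matching exists.
That matches 7 of the 7, leaving 0 unmatched; no matching can do better.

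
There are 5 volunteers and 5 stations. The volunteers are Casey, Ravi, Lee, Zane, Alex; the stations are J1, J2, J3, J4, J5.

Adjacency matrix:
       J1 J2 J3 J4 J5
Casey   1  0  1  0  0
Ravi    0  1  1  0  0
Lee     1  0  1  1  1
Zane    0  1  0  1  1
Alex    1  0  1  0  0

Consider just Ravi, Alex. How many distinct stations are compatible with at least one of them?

3

The union of neighbours of {Ravi, Alex} is {J1, J2, J3}, which has 3 elements.
Since |N(S)| = 3 ≥ |S| = 2, Hall's condition holds for this subset.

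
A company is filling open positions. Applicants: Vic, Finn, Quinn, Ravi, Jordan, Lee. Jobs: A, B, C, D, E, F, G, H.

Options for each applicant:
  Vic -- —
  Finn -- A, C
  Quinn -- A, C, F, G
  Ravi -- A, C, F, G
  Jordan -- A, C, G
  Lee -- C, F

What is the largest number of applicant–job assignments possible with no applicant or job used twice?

A valid assignment of size 4: Finn-A, Quinn-F, Ravi-G, Jordan-C.
The set {Vic, Finn, Quinn, Ravi, Jordan, Lee} has only 4 neighbours ({A, C, F, G}), so by Hall's theorem at most 4 of the 6 applicants can be matched.

4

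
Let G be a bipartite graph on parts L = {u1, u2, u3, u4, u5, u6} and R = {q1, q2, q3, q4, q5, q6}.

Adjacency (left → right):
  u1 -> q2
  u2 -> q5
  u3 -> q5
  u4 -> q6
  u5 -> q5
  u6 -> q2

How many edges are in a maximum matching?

3

One maximum matching: u1-q2, u2-q5, u4-q6.
The set {u1, u2, u3, u5, u6} has only 2 neighbours ({q2, q5}), so by Hall's theorem at most 3 of the 6 left vertices can be matched.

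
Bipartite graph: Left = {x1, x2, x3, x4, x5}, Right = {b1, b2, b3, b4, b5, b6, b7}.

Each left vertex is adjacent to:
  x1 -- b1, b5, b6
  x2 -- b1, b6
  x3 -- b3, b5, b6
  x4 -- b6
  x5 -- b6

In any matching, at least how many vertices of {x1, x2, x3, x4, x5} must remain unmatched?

1

For example, pair x1–b5, x2–b1, x3–b3, x4–b6.
The set {x4, x5} has only 1 neighbour ({b6}), so by Hall's theorem at most 4 of the 5 left vertices can be matched.
That matches 4 of the 5, leaving 1 unmatched; no matching can do better.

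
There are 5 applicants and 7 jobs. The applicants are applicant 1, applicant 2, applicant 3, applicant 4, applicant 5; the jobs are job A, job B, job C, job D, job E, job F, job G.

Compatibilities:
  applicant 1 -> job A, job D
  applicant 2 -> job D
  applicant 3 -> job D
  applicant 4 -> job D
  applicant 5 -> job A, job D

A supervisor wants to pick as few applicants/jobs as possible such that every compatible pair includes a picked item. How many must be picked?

{job A, job D} is a vertex cover of size 2: every edge has an endpoint in this set.
No smaller cover exists because applicant 1–job A, applicant 2–job D is a matching of size 2, and a cover must include an endpoint of each of these disjoint edges (König's theorem).

2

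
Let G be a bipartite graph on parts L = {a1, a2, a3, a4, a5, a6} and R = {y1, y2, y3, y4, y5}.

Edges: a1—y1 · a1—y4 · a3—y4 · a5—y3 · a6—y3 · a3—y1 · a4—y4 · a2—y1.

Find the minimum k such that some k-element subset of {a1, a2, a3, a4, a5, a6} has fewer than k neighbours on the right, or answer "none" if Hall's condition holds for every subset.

2

Take S = {a5, a6}. Its neighbourhood is {y3}, so |N(S)| = 1 < |S| = 2.
No single vertex violates Hall's condition since each has at least one neighbour, so 2 is the minimum.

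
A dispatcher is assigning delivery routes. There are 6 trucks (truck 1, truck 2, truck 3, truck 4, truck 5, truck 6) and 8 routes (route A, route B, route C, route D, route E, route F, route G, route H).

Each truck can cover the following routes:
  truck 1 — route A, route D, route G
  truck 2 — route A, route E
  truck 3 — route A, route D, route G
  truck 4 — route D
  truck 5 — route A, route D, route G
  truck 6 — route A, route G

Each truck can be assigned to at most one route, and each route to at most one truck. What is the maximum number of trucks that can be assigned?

4

A valid assignment of size 4: truck 1→route G, truck 2→route E, truck 3→route A, truck 4→route D.
The set {truck 1, truck 3, truck 4, truck 5, truck 6} has only 3 neighbours ({route A, route D, route G}), so by Hall's theorem at most 4 of the 6 trucks can be matched.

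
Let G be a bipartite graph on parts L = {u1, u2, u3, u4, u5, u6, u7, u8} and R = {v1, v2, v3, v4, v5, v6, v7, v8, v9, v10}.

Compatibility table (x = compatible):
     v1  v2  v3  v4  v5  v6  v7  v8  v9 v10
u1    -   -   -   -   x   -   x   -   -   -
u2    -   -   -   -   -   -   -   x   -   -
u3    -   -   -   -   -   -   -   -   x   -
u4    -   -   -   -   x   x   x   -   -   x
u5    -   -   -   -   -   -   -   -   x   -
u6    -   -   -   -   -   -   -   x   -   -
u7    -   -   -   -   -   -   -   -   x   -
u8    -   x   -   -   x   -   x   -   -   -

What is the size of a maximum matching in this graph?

5

For example, pair u1-v7, u2-v8, u3-v9, u4-v10, u8-v2.
The set {u2, u3, u5, u6, u7} has only 2 neighbours ({v8, v9}), so by Hall's theorem at most 5 of the 8 left vertices can be matched.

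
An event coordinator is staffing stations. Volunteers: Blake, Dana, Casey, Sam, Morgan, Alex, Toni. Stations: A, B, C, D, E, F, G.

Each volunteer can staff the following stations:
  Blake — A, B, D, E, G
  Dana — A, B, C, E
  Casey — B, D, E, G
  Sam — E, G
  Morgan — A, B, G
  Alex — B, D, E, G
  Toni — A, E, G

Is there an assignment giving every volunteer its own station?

No

The set {Blake, Casey, Sam, Morgan, Alex, Toni} has only 5 neighbours ({A, B, D, E, G}), so by Hall's theorem at most 6 of the 7 volunteers can be matched.
Hence no matching covers every volunteer.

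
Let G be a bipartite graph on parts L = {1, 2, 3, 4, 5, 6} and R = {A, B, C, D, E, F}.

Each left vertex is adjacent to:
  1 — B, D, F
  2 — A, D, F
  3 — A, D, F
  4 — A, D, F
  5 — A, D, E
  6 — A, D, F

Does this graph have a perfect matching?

No

The set {2, 3, 4, 6} has only 3 neighbours ({A, D, F}), so by Hall's theorem at most 5 of the 6 left vertices can be matched.
Hence no matching covers every left vertex.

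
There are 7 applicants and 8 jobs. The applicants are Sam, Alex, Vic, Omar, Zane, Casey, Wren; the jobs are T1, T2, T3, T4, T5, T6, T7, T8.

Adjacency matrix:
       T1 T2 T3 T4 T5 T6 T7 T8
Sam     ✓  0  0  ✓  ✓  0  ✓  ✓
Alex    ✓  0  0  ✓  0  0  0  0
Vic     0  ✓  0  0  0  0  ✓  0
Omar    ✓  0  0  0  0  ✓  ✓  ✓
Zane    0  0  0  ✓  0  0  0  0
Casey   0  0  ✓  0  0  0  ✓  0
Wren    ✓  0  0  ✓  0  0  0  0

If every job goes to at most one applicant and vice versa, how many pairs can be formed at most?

One maximum matching: Sam-T5, Alex-T1, Vic-T2, Omar-T8, Zane-T4, Casey-T7.
The set {Alex, Zane, Wren} has only 2 neighbours ({T1, T4}), so by Hall's theorem at most 6 of the 7 applicants can be matched.

6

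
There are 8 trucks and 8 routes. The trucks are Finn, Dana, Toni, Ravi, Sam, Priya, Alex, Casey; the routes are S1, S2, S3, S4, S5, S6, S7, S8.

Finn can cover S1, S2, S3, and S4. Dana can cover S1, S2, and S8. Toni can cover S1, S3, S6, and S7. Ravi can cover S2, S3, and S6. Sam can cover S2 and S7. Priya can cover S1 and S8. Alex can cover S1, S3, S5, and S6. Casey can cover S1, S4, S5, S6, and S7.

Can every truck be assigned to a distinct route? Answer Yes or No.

Yes

A valid assignment of size 8: Finn–S4, Dana–S8, Toni–S3, Ravi–S6, Sam–S2, Priya–S1, Alex–S5, Casey–S7.
All 8 trucks are covered.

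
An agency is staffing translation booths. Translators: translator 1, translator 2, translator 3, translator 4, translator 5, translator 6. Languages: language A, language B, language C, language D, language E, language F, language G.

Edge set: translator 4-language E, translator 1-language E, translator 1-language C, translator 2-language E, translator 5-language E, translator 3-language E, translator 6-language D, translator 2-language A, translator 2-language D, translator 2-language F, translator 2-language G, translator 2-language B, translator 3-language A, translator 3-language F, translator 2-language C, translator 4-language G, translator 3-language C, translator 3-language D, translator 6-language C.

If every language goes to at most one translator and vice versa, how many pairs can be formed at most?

6

A valid assignment of size 6: translator 1-language C, translator 2-language F, translator 3-language A, translator 4-language G, translator 5-language E, translator 6-language D.
All 6 translators are matched, so no larger matching exists.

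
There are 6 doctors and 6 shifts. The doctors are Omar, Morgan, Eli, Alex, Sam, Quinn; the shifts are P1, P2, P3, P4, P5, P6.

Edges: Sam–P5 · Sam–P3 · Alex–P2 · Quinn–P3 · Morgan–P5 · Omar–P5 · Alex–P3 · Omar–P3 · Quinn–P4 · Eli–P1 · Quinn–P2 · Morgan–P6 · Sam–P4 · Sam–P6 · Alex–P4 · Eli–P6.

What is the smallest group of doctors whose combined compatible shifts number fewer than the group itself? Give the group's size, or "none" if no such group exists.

A matching saturating every doctor exists, for instance Omar→P3, Morgan→P6, Eli→P1, Alex→P2, Sam→P5, Quinn→P4.
By Hall's marriage theorem, this means |N(S)| ≥ |S| for every subset S, so no violating subset exists.

none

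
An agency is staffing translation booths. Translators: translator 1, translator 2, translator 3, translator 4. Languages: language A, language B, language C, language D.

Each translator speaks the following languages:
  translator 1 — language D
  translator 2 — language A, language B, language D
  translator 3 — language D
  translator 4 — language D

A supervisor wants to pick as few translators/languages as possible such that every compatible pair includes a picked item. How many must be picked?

A maximum matching has 2 edges (e.g. translator 1–language D, translator 2–language B).
By König's theorem the minimum vertex cover has the same size. One such cover is {translator 2, language D}.

2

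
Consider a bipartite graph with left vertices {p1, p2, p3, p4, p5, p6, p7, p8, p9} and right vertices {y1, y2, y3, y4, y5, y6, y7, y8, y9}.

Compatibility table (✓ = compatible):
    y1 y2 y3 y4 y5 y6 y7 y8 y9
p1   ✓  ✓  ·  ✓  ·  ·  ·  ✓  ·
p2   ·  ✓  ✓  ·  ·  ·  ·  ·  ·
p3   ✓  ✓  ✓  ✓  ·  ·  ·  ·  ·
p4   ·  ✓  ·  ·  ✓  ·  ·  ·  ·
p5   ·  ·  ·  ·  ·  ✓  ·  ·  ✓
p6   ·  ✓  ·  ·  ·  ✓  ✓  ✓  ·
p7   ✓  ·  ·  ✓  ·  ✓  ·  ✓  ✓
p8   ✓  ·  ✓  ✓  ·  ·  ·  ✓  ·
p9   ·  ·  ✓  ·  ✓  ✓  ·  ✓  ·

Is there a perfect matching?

Yes

A valid assignment of size 9: p1→y8, p2→y2, p3→y4, p4→y5, p5→y9, p6→y7, p7→y6, p8→y1, p9→y3.
Every left vertex is matched, so this is a perfect matching.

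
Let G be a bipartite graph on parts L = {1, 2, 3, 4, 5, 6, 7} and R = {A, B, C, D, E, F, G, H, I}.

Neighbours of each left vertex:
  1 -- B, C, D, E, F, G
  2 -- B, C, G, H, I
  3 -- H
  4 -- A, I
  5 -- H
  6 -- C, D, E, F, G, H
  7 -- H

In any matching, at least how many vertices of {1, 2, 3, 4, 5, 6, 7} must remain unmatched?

A valid assignment of size 5: 1→E, 2→B, 3→H, 4→I, 6→G.
The set {3, 5, 7} has only 1 neighbour ({H}), so by Hall's theorem at most 5 of the 7 left vertices can be matched.
That matches 5 of the 7, leaving 2 unmatched; no matching can do better.

2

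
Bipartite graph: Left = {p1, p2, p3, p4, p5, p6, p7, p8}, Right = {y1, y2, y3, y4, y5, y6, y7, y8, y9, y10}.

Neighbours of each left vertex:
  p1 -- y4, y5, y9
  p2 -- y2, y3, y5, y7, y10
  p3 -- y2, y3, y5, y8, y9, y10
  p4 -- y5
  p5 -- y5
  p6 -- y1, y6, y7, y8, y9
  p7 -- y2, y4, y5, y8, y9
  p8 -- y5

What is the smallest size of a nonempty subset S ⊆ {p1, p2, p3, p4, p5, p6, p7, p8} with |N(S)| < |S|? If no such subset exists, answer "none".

2

Take S = {p4, p5}. Its neighbourhood is {y5}, so |N(S)| = 1 < |S| = 2.
No single vertex violates Hall's condition since each has at least one neighbour, so 2 is the minimum.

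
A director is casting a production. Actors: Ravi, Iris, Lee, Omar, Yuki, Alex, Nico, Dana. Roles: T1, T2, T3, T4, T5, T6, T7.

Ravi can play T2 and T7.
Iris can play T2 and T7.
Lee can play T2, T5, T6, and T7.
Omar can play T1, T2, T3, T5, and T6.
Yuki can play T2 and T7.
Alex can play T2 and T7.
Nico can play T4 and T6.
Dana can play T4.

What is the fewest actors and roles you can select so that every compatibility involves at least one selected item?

6

A maximum matching has 6 edges (e.g. Ravi–T2, Iris–T7, Lee–T5, Omar–T3, Nico–T6, Dana–T4).
By König's theorem the minimum vertex cover has the same size. One such cover is {Lee, Omar, Nico, Dana, T2, T7}.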